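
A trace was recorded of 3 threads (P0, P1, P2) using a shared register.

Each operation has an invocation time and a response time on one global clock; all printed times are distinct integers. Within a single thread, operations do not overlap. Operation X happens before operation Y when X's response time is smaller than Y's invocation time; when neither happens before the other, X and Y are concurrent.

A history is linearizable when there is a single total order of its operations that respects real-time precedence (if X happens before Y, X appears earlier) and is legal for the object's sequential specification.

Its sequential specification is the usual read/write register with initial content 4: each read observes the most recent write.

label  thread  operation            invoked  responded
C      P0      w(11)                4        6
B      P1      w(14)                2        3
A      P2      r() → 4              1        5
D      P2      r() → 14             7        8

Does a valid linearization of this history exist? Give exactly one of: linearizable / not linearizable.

prefix check: 1..7 passes, 1..8 fails once D's time-8 response joins
no legal order exists: 3 real-time-consistent candidates over 4 completed register operations, all rejected
take A, B, C, D: step 4 already fails, because D r() → 14 cannot occur there
take B, A, C, D: step 2 already fails, because A r() → 4 cannot occur there

not linearizable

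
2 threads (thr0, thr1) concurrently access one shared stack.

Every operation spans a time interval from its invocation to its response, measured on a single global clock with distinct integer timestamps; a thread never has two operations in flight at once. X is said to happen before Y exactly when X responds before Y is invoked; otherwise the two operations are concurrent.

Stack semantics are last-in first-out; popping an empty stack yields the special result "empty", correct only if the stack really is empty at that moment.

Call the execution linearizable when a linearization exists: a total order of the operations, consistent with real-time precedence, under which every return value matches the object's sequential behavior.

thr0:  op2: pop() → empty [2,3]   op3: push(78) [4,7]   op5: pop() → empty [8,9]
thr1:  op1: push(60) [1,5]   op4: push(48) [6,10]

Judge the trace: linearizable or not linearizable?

not linearizable

prefix check: 1..8 passes, 1..9 fails once op5's time-9 response joins
all 3 real-time-respecting orders fail — 4 completed stack operations, no legal replay
no escape via the 1 pending operation (op4): every completion choice fails
sample order op1, op2, op3, op5 (pending dropped) stalls at step 2 — op2 pop() → empty has no legal effect
sample order op2, op1, op3, op5 (pending dropped) stalls at step 4 — op5 pop() → empty has no legal effect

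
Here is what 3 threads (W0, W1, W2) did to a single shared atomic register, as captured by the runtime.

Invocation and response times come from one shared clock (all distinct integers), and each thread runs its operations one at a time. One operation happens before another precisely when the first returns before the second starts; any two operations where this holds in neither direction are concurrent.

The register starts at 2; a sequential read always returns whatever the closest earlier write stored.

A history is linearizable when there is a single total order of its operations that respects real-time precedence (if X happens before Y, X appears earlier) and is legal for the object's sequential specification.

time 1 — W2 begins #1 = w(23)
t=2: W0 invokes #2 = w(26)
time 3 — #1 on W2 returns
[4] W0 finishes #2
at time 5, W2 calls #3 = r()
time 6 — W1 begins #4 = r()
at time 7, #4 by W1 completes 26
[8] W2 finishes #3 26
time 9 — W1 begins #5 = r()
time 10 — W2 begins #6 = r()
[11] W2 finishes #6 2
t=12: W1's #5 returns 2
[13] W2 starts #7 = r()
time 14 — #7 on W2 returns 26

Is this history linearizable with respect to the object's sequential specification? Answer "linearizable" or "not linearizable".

not linearizable

the violation lands at event 11, #6's response at time 11: events 1..10 linearize, events 1..11 do not
every one of the 4 real-time-consistent orders over 5 completed atomic register ops fails the sequential spec
no escape via the 1 pending operation (#5): every completion choice fails
e.g. #1, #2, #3, #4, #6 (pending dropped): illegal at step 5, since #6 r() → 2 cannot apply there
e.g. #1, #2, #4, #3, #6 (pending dropped): illegal at step 5, since #6 r() → 2 cannot apply there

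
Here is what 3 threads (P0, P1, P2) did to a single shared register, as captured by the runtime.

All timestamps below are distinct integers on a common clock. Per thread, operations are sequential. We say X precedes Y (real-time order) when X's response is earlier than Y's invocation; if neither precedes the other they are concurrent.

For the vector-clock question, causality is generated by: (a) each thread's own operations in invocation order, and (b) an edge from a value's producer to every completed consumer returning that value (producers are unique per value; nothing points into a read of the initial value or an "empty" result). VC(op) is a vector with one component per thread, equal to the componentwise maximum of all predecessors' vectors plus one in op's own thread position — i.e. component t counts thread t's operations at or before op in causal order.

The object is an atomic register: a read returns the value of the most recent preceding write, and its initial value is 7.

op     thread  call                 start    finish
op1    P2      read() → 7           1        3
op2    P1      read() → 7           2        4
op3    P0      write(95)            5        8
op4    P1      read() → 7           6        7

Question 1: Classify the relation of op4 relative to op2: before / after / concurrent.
Answer: after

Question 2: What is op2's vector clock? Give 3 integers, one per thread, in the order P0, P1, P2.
Answer: (0, 1, 0)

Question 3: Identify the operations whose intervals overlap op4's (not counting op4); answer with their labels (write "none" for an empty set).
Answer: op3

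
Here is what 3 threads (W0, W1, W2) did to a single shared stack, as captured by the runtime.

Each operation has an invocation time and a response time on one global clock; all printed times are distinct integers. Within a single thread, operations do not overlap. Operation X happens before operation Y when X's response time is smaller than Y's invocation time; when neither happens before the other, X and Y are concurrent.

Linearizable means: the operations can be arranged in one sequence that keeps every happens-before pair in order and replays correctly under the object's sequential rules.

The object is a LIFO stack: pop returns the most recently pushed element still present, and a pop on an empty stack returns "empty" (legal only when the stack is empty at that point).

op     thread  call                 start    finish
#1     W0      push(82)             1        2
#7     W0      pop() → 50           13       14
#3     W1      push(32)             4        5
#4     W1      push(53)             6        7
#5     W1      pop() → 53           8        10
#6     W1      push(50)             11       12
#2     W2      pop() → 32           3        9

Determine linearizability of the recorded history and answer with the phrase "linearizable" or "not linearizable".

linearizable

one valid linearization: #1, #3, #2, #4, #5, #6, #7
1. #1 push(82), leaving stack <82>
2. #3 push(32), leaving stack <82,32>
3. #2 pop() → 32, leaving stack <82>
4. #4 push(53), leaving stack <82,53>
5. #5 pop() → 53, leaving stack <82>
6. #6 push(50), leaving stack <82,50>
7. #7 pop() → 50, leaving stack <82>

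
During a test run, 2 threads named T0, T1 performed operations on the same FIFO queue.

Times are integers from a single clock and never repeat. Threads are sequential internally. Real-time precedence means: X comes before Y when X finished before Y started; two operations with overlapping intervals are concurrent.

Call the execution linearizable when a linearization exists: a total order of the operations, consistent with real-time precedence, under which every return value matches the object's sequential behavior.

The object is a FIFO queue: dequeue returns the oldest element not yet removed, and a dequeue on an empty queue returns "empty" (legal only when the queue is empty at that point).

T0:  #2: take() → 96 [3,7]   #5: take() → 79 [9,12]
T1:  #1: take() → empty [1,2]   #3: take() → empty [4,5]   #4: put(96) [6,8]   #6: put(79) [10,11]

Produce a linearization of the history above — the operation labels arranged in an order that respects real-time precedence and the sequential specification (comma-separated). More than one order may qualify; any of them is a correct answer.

1. #1 take() → empty, leaving queue <>
2. #3 take() → empty, leaving queue <>
3. #4 put(96), leaving queue <96>
4. #2 take() → 96, leaving queue <>
5. #6 put(79), leaving queue <79>
6. #5 take() → 79, leaving queue <>

#1, #3, #4, #2, #6, #5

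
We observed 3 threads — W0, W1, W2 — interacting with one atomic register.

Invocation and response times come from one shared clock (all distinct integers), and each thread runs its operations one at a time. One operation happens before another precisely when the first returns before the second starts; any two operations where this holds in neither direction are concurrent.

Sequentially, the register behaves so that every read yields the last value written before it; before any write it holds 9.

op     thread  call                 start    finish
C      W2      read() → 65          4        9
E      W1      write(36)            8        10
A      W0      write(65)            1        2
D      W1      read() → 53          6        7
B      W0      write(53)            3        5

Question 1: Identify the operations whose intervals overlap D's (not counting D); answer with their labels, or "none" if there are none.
C

D spans [6,7]; an op avoiding the whole window 6..7 is ordered, any other is concurrent
A [1,2]: before
B [3,5]: before
C [4,9]: concurrent
E [8,10]: after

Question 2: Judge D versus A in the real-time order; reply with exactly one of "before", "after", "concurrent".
after

D spans [6,7], A spans [1,2]
resp(A)=2 < inv(D)=6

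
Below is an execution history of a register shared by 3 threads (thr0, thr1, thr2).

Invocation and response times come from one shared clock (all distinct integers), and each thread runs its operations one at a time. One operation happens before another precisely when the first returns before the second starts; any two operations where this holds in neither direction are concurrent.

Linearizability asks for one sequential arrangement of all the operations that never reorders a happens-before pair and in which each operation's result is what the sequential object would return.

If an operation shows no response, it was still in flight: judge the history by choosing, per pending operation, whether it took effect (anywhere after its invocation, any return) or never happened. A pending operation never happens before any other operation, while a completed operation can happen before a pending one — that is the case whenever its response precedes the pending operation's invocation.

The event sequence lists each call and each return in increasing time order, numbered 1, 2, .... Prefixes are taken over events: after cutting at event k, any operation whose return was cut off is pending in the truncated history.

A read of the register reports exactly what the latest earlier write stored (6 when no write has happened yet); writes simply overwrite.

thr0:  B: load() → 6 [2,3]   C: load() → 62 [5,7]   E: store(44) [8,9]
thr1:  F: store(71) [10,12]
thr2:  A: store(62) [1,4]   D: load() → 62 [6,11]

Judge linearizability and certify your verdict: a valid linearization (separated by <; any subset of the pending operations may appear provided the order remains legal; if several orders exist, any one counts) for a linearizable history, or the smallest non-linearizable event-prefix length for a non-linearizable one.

1. B load() → 6, leaving value 6
2. A store(62), leaving value 62
3. C load() → 62, leaving value 62
4. D load() → 62, leaving value 62
5. E store(44), leaving value 44
6. F store(71), leaving value 71

linearizable — witness: B < A < C < D < E < F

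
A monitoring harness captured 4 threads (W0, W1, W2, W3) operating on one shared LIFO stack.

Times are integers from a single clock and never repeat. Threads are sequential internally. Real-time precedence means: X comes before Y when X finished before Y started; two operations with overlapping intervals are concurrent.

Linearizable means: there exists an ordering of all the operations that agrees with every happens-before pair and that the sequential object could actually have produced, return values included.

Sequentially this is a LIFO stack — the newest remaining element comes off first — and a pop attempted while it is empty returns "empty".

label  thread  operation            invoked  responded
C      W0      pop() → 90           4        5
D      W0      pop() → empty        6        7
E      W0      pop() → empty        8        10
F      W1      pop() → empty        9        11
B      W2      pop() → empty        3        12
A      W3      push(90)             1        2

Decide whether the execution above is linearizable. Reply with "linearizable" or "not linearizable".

linearizable

one valid linearization: A, C, B, D, E, F
step 1: A push(90) — stack <90>
step 2: C pop() → 90 — stack <>
step 3: B pop() → empty — stack <>
step 4: D pop() → empty — stack <>
step 5: E pop() → empty — stack <>
step 6: F pop() → empty — stack <>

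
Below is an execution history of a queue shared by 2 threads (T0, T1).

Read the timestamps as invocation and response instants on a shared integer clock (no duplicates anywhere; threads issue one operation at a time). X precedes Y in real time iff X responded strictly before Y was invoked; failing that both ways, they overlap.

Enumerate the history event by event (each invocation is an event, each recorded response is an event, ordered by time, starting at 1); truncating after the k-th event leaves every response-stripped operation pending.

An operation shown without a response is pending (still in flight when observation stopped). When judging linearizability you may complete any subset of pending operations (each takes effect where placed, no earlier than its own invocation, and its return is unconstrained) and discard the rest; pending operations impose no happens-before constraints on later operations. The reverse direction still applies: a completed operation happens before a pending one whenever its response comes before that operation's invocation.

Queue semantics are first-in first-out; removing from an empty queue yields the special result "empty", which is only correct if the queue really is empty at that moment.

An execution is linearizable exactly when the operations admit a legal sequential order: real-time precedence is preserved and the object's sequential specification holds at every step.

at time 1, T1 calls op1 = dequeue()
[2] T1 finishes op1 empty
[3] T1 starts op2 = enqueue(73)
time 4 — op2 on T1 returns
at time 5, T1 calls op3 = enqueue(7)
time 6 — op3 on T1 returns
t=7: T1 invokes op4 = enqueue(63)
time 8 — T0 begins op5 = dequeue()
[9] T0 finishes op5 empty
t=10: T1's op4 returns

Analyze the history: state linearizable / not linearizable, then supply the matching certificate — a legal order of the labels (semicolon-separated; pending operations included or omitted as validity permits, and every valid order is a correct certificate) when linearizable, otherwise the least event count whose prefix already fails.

the violation lands at event 9, op5's response at time 9: events 1..8 linearize, events 1..9 do not
the completed operations (4 total) allow one real-time order; the queue replay rejects it
including or dropping the 1 pending operation (op4) in any combination fails
for example op1, op2, op3, op5 (pending dropped) fails at step 4: op5 dequeue() → empty is not legal there

not linearizable — minimal violating prefix: 9 events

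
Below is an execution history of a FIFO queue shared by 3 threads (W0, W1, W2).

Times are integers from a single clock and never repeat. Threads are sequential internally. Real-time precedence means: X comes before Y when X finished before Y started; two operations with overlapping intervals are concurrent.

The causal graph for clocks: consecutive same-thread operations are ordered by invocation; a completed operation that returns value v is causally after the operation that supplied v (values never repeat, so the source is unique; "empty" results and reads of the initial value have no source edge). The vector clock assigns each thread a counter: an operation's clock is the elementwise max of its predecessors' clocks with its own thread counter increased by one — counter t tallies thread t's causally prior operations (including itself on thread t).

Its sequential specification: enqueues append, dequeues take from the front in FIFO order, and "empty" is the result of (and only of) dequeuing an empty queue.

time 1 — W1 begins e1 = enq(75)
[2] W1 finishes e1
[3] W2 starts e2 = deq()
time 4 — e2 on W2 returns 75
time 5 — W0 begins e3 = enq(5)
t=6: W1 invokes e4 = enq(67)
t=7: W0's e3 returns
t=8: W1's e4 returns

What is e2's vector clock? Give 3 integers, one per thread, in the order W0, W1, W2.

(0, 1, 1)

no predecessors for e1 (invoked 1): W1 increments from zero → (0, 1, 0)
no predecessors for e3 (invoked 5): W0 increments from zero → (1, 0, 0)
invoked at 3, e2 merges VC(e1)=(0, 1, 0) and bumps W2's slot → (0, 1, 1)
invoked at 6, e4 merges VC(e1)=(0, 1, 0) and bumps W1's slot → (0, 2, 0)
target: VC(e2) = (0, 1, 1)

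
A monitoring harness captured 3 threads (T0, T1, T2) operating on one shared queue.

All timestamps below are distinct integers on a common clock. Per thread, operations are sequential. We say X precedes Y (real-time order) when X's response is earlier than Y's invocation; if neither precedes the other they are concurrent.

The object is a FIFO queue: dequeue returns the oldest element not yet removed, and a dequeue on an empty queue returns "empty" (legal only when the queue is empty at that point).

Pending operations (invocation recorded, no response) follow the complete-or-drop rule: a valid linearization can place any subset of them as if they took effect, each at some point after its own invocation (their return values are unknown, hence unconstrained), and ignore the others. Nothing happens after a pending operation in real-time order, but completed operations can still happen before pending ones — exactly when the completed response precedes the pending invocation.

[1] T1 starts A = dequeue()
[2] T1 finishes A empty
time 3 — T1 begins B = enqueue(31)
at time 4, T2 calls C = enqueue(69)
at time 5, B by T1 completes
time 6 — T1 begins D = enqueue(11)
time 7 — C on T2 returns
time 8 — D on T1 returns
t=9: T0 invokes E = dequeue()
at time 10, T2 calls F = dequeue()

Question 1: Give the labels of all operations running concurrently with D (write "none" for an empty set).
C

D runs from 6 to 8; window-overlapping ops are concurrent
A [1,2]: before
B [3,5]: before
C [4,7]: concurrent
E [9,…): after
F [10,…): after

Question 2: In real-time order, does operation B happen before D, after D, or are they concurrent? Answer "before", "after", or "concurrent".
before

B spans [3,5], D spans [6,8]
resp(B)=5 < inv(D)=6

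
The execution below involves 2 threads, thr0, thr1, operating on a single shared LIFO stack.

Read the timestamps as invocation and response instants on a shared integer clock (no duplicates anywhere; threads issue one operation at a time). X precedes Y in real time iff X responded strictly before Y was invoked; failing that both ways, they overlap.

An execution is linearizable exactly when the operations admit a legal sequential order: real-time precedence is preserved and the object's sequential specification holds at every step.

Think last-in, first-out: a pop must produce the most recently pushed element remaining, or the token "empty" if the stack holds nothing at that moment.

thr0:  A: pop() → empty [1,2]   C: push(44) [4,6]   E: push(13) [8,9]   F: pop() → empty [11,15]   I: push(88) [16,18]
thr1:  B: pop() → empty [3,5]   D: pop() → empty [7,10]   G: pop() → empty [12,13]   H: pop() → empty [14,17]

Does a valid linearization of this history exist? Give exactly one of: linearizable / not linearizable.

not linearizable

cut after 9 events: linearizable; cut after 10 events (D responds, time 10): not linearizable
4 orders of the 5 completed LIFO stack ops respect real time; none is legal
sample order A, B, C, D, E stalls at step 4 — D pop() → empty has no legal effect
sample order A, B, C, E, D stalls at step 5 — D pop() → empty has no legal effect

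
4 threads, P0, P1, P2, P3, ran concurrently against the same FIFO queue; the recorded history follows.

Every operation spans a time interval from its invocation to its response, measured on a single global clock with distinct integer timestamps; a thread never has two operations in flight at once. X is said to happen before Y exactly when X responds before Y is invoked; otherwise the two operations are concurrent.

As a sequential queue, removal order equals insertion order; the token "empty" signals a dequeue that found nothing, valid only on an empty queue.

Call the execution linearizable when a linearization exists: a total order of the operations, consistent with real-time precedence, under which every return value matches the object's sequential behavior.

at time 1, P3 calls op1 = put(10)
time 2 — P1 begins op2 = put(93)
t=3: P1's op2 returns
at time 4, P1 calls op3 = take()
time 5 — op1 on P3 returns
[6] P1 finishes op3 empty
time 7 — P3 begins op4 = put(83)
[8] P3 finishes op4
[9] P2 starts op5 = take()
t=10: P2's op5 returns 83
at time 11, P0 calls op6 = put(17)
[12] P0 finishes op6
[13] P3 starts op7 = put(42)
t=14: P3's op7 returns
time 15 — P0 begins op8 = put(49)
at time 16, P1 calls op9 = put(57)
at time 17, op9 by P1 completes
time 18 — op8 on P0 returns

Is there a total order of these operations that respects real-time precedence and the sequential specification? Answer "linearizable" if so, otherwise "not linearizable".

already the first 6 events (up to op3's response at time 6) admit no linearization; the first 5 still do
real-time-consistent orders of the 3 completed operations: 3 — all fail the FIFO queue replay
one such order, op1, op2, op3, breaks at step 3 where op3 take() → empty is illegal
one such order, op2, op1, op3, breaks at step 3 where op3 take() → empty is illegal

not linearizable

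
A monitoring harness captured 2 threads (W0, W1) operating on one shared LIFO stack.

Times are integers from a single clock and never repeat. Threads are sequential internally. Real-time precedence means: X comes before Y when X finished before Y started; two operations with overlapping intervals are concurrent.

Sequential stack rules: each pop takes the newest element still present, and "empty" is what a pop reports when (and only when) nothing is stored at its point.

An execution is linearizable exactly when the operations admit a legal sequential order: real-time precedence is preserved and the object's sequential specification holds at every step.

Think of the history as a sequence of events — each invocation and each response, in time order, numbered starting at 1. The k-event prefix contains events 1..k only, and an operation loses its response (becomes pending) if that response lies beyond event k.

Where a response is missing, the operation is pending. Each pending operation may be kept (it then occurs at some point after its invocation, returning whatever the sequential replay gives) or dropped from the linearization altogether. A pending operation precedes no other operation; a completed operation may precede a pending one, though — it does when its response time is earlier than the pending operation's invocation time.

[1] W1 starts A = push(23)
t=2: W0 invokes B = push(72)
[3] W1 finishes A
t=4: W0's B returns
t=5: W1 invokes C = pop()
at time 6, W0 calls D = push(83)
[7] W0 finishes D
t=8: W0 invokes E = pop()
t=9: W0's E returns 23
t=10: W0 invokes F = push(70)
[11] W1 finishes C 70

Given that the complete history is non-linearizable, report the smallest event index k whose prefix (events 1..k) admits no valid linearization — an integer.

11

events 1..10 are still linearizable — one witness is B, A, D, C, E:
1. B push(72), leaving stack <72>
2. A push(23), leaving stack <72,23>
3. D push(83), leaving stack <72,23,83>
4. C pop() (pending, included), leaving stack <72,23>
5. E pop() → 23, leaving stack <72>
once event 11 joins (C's response, time 11), exhaustive search finds no witness
no completion choice of the 1 pending operation (F) rescues it — every subset was tried
sample order A, B, C, D, E (pending dropped) stalls at step 3 — C pop() → 70 has no legal effect
sample order A, B, D, C, E (pending dropped) stalls at step 4 — C pop() → 70 has no legal effect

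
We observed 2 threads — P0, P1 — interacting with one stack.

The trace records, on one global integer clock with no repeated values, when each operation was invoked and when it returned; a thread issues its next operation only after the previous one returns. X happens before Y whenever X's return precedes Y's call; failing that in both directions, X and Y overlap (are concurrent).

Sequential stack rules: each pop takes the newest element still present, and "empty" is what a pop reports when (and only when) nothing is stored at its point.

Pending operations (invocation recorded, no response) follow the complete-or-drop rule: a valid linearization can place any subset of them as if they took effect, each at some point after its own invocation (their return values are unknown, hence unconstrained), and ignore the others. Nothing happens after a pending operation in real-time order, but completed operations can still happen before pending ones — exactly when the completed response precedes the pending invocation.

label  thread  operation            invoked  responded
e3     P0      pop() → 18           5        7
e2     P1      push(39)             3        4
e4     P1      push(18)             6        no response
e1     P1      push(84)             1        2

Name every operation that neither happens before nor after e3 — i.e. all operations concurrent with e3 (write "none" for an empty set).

concurrent with e3 ([5,7]): every op whose interval crosses 5..7
e1 [1,2]: before
e2 [3,4]: before
e4 [6,…): concurrent

e4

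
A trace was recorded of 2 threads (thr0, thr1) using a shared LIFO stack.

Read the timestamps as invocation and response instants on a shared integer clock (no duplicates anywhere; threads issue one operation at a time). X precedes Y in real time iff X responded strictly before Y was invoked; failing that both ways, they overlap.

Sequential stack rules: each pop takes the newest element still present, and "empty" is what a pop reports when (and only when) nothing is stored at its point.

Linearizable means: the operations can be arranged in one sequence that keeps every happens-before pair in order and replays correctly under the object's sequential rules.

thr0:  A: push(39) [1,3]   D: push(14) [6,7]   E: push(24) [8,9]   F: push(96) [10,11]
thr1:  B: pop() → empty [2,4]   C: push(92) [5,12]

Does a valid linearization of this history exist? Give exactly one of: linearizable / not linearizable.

witness order: B, A, C, D, E, F
after step 1 (B pop() → empty): stack <>
after step 2 (A push(39)): stack <39>
after step 3 (C push(92)): stack <39,92>
after step 4 (D push(14)): stack <39,92,14>
after step 5 (E push(24)): stack <39,92,14,24>
after step 6 (F push(96)): stack <39,92,14,24,96>

linearizable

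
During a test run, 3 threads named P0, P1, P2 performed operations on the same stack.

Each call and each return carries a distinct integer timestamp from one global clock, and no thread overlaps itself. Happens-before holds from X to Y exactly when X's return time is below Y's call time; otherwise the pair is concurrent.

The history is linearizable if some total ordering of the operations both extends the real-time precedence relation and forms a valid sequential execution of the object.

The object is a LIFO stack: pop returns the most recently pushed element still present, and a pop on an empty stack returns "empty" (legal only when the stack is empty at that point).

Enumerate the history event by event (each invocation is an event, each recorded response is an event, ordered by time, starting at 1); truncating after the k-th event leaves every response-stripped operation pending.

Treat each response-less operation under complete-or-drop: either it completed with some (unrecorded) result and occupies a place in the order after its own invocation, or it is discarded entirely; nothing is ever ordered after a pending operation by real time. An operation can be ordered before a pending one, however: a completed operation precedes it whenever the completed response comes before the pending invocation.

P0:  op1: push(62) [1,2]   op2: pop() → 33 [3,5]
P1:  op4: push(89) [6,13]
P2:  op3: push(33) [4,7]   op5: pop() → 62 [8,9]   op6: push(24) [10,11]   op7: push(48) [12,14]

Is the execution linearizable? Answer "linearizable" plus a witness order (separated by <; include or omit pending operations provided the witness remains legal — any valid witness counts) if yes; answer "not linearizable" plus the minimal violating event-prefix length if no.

linearizable — witness: op1 < op3 < op2 < op5 < op4 < op6 < op7

after step 1 (op1 push(62)): stack <62>
after step 2 (op3 push(33)): stack <62,33>
after step 3 (op2 pop() → 33): stack <62>
after step 4 (op5 pop() → 62): stack <>
after step 5 (op4 push(89)): stack <89>
after step 6 (op6 push(24)): stack <89,24>
after step 7 (op7 push(48)): stack <89,24,48>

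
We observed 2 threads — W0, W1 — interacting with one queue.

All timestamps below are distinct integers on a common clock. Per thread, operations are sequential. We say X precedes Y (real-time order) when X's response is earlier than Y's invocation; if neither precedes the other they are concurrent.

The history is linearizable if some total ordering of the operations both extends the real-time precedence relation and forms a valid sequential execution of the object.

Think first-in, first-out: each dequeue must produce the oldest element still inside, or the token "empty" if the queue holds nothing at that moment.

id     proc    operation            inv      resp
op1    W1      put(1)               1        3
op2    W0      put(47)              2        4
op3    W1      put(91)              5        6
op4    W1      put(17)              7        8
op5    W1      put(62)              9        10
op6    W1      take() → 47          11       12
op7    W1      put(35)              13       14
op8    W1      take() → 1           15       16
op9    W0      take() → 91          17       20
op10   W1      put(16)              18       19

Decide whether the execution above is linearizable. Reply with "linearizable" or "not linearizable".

one valid linearization: op2, op1, op3, op4, op5, op6, op7, op8, op9, op10
step 1: op2 put(47) — queue <47>
step 2: op1 put(1) — queue <47,1>
step 3: op3 put(91) — queue <47,1,91>
step 4: op4 put(17) — queue <47,1,91,17>
step 5: op5 put(62) — queue <47,1,91,17,62>
step 6: op6 take() → 47 — queue <1,91,17,62>
step 7: op7 put(35) — queue <1,91,17,62,35>
step 8: op8 take() → 1 — queue <91,17,62,35>
step 9: op9 take() → 91 — queue <17,62,35>
step 10: op10 put(16) — queue <17,62,35,16>

linearizable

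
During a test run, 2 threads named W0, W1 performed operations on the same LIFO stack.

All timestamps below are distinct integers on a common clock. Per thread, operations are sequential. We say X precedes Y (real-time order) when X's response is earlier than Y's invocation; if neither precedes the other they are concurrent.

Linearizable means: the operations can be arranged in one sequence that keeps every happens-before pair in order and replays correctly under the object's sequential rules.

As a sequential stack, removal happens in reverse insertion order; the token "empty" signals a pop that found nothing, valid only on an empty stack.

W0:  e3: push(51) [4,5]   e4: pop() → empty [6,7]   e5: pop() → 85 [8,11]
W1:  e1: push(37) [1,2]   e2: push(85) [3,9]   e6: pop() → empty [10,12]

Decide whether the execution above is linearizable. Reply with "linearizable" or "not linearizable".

already the first 7 events (up to e4's response at time 7) admit no linearization; the first 6 still do
the sole real-time-consistent order of 3 completed operations fails the LIFO stack replay
including or dropping the 1 pending operation (e2) in any combination fails
one such order, e1, e3, e4 (pending dropped), breaks at step 3 where e4 pop() → empty is illegal

not linearizable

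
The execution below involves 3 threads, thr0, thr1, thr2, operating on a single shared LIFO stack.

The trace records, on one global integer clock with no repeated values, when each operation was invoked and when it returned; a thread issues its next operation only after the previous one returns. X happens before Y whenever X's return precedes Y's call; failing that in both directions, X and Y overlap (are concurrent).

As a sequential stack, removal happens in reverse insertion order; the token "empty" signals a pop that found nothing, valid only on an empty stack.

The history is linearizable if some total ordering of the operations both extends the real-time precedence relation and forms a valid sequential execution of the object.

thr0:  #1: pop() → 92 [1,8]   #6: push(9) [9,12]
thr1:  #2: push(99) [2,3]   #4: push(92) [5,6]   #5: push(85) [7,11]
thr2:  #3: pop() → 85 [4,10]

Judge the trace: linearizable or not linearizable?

linearizable

witness order: #2, #4, #1, #5, #3, #6
step 1: #2 push(99) — stack <99>
step 2: #4 push(92) — stack <99,92>
step 3: #1 pop() → 92 — stack <99>
step 4: #5 push(85) — stack <99,85>
step 5: #3 pop() → 85 — stack <99>
step 6: #6 push(9) — stack <99,9>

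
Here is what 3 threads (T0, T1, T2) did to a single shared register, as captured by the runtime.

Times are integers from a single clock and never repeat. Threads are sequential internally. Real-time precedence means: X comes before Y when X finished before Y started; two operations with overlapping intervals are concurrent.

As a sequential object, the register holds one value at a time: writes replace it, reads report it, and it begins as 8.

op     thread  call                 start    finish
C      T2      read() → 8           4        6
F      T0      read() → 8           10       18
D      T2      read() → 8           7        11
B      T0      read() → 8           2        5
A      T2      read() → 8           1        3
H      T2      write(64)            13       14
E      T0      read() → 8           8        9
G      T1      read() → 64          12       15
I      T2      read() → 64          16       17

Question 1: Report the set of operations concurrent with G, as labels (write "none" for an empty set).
F, H

overlap test against G [12,15]: concurrent iff the interval meets 12..15
A [1,3]: before
B [2,5]: before
C [4,6]: before
D [7,11]: before
E [8,9]: before
F [10,18]: concurrent
H [13,14]: concurrent
I [16,17]: after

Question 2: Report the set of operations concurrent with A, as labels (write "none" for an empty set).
B

A runs from 1 to 3; window-overlapping ops are concurrent
B [2,5]: concurrent
C [4,6]: after
D [7,11]: after
E [8,9]: after
F [10,18]: after
G [12,15]: after
H [13,14]: after
I [16,17]: after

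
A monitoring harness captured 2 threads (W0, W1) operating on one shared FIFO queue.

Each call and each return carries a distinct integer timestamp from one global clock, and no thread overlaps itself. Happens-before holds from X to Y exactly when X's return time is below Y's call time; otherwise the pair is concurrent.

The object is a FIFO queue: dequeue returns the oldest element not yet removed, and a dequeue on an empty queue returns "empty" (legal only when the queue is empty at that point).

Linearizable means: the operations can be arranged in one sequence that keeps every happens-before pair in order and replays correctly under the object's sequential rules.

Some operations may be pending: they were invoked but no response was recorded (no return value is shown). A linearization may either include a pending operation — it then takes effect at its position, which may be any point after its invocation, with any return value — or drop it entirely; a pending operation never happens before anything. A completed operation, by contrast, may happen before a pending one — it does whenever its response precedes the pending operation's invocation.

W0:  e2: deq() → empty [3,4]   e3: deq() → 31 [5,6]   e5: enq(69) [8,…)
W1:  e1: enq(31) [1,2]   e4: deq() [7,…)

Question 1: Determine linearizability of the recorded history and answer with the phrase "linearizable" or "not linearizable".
not linearizable

the violation lands at event 4, e2's response at time 4: events 1..3 linearize, events 1..4 do not
exactly one order of the 2 completed ops respects real time; the FIFO queue replay fails
e.g. e1, e2: illegal at step 2, since e2 deq() → empty cannot apply there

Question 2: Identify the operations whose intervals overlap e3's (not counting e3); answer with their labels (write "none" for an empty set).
none

concurrent with e3 ([5,6]): every op whose interval crosses 5..6
e1 [1,2]: before
e2 [3,4]: before
e4 [7,…): after
e5 [8,…): after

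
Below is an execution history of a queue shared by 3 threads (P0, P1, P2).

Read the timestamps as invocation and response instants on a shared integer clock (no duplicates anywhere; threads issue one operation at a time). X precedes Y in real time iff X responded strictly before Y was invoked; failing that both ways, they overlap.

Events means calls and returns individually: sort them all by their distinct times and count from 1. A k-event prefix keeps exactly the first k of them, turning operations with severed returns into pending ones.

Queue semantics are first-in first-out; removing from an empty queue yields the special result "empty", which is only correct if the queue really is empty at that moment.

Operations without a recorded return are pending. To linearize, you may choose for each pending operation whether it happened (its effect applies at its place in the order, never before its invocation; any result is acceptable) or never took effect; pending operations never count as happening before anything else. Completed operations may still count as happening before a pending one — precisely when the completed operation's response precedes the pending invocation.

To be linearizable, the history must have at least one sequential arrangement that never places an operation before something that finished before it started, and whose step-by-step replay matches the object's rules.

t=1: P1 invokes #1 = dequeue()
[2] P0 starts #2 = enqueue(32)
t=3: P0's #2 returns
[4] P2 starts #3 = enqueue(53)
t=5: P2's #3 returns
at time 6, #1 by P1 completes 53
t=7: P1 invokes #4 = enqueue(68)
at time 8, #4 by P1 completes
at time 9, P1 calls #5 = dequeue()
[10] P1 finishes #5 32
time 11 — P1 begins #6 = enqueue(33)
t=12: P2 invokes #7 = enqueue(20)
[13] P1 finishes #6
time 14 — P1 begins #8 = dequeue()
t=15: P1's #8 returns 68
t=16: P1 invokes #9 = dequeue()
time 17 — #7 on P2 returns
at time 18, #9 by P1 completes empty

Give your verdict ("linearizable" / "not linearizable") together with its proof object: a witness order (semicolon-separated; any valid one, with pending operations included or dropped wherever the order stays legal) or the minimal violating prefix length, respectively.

the violation lands at event 6, #1's response at time 6: events 1..5 linearize, events 1..6 do not
no legal order exists: 3 real-time-consistent candidates over 3 completed queue operations, all rejected
take #1, #2, #3: step 1 already fails, because #1 dequeue() → 53 cannot occur there
take #2, #1, #3: step 2 already fails, because #1 dequeue() → 53 cannot occur there

not linearizable — minimal violating prefix: 6 events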